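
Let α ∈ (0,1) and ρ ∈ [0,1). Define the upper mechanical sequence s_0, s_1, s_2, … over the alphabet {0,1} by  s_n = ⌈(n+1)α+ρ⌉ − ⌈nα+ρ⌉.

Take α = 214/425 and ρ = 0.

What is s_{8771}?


(n+1)α + ρ = (8772·214) / 425 = 1877208/425
nα + ρ     = (8771·214) / 425 = 1876994/425
⌈1877208/425⌉ = 4417,  ⌈1876994/425⌉ = 4417
s_{8771} = 4417 − 4417 = 0

0


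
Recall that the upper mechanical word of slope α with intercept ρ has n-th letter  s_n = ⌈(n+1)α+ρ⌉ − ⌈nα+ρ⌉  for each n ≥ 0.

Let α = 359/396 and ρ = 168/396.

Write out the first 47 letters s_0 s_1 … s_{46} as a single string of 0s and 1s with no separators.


n=0: ⌈(1·359+168)/396⌉ − ⌈(0·359+168)/396⌉ = ⌈527/396⌉ − ⌈168/396⌉ = 2 − 1 = 1
n=1: ⌈(2·359+168)/396⌉ − ⌈(1·359+168)/396⌉ = ⌈886/396⌉ − ⌈527/396⌉ = 3 − 2 = 1
n=2: ⌈(3·359+168)/396⌉ − ⌈(2·359+168)/396⌉ = ⌈1245/396⌉ − ⌈886/396⌉ = 4 − 3 = 1
n=3: ⌈(4·359+168)/396⌉ − ⌈(3·359+168)/396⌉ = ⌈1604/396⌉ − ⌈1245/396⌉ = 5 − 4 = 1
n=4: ⌈(5·359+168)/396⌉ − ⌈(4·359+168)/396⌉ = ⌈1963/396⌉ − ⌈1604/396⌉ = 5 − 5 = 0
n=5: ⌈(6·359+168)/396⌉ − ⌈(5·359+168)/396⌉ = ⌈2322/396⌉ − ⌈1963/396⌉ = 6 − 5 = 1
n=6: ⌈(7·359+168)/396⌉ − ⌈(6·359+168)/396⌉ = ⌈2681/396⌉ − ⌈2322/396⌉ = 7 − 6 = 1
n=7: ⌈(8·359+168)/396⌉ − ⌈(7·359+168)/396⌉ = ⌈3040/396⌉ − ⌈2681/396⌉ = 8 − 7 = 1
n=8: ⌈(9·359+168)/396⌉ − ⌈(8·359+168)/396⌉ = ⌈3399/396⌉ − ⌈3040/396⌉ = 9 − 8 = 1
n=9: ⌈(10·359+168)/396⌉ − ⌈(9·359+168)/396⌉ = ⌈3758/396⌉ − ⌈3399/396⌉ = 10 − 9 = 1
n=10: ⌈(11·359+168)/396⌉ − ⌈(10·359+168)/396⌉ = ⌈4117/396⌉ − ⌈3758/396⌉ = 11 − 10 = 1
n=11: ⌈(12·359+168)/396⌉ − ⌈(11·359+168)/396⌉ = ⌈4476/396⌉ − ⌈4117/396⌉ = 12 − 11 = 1
n=12: ⌈(13·359+168)/396⌉ − ⌈(12·359+168)/396⌉ = ⌈4835/396⌉ − ⌈4476/396⌉ = 13 − 12 = 1
n=13: ⌈(14·359+168)/396⌉ − ⌈(13·359+168)/396⌉ = ⌈5194/396⌉ − ⌈4835/396⌉ = 14 − 13 = 1
n=14: ⌈(15·359+168)/396⌉ − ⌈(14·359+168)/396⌉ = ⌈5553/396⌉ − ⌈5194/396⌉ = 15 − 14 = 1
n=15: ⌈(16·359+168)/396⌉ − ⌈(15·359+168)/396⌉ = ⌈5912/396⌉ − ⌈5553/396⌉ = 15 − 15 = 0
n=16: ⌈(17·359+168)/396⌉ − ⌈(16·359+168)/396⌉ = ⌈6271/396⌉ − ⌈5912/396⌉ = 16 − 15 = 1
n=17: ⌈(18·359+168)/396⌉ − ⌈(17·359+168)/396⌉ = ⌈6630/396⌉ − ⌈6271/396⌉ = 17 − 16 = 1
n=18: ⌈(19·359+168)/396⌉ − ⌈(18·359+168)/396⌉ = ⌈6989/396⌉ − ⌈6630/396⌉ = 18 − 17 = 1
n=19: ⌈(20·359+168)/396⌉ − ⌈(19·359+168)/396⌉ = ⌈7348/396⌉ − ⌈6989/396⌉ = 19 − 18 = 1
n=20: ⌈(21·359+168)/396⌉ − ⌈(20·359+168)/396⌉ = ⌈7707/396⌉ − ⌈7348/396⌉ = 20 − 19 = 1
n=21: ⌈(22·359+168)/396⌉ − ⌈(21·359+168)/396⌉ = ⌈8066/396⌉ − ⌈7707/396⌉ = 21 − 20 = 1
n=22: ⌈(23·359+168)/396⌉ − ⌈(22·359+168)/396⌉ = ⌈8425/396⌉ − ⌈8066/396⌉ = 22 − 21 = 1
n=23: ⌈(24·359+168)/396⌉ − ⌈(23·359+168)/396⌉ = ⌈8784/396⌉ − ⌈8425/396⌉ = 23 − 22 = 1
n=24: ⌈(25·359+168)/396⌉ − ⌈(24·359+168)/396⌉ = ⌈9143/396⌉ − ⌈8784/396⌉ = 24 − 23 = 1
n=25: ⌈(26·359+168)/396⌉ − ⌈(25·359+168)/396⌉ = ⌈9502/396⌉ − ⌈9143/396⌉ = 24 − 24 = 0
n=26: ⌈(27·359+168)/396⌉ − ⌈(26·359+168)/396⌉ = ⌈9861/396⌉ − ⌈9502/396⌉ = 25 − 24 = 1
n=27: ⌈(28·359+168)/396⌉ − ⌈(27·359+168)/396⌉ = ⌈10220/396⌉ − ⌈9861/396⌉ = 26 − 25 = 1
n=28: ⌈(29·359+168)/396⌉ − ⌈(28·359+168)/396⌉ = ⌈10579/396⌉ − ⌈10220/396⌉ = 27 − 26 = 1
n=29: ⌈(30·359+168)/396⌉ − ⌈(29·359+168)/396⌉ = ⌈10938/396⌉ − ⌈10579/396⌉ = 28 − 27 = 1
n=30: ⌈(31·359+168)/396⌉ − ⌈(30·359+168)/396⌉ = ⌈11297/396⌉ − ⌈10938/396⌉ = 29 − 28 = 1
n=31: ⌈(32·359+168)/396⌉ − ⌈(31·359+168)/396⌉ = ⌈11656/396⌉ − ⌈11297/396⌉ = 30 − 29 = 1
n=32: ⌈(33·359+168)/396⌉ − ⌈(32·359+168)/396⌉ = ⌈12015/396⌉ − ⌈11656/396⌉ = 31 − 30 = 1
n=33: ⌈(34·359+168)/396⌉ − ⌈(33·359+168)/396⌉ = ⌈12374/396⌉ − ⌈12015/396⌉ = 32 − 31 = 1
n=34: ⌈(35·359+168)/396⌉ − ⌈(34·359+168)/396⌉ = ⌈12733/396⌉ − ⌈12374/396⌉ = 33 − 32 = 1
n=35: ⌈(36·359+168)/396⌉ − ⌈(35·359+168)/396⌉ = ⌈13092/396⌉ − ⌈12733/396⌉ = 34 − 33 = 1
n=36: ⌈(37·359+168)/396⌉ − ⌈(36·359+168)/396⌉ = ⌈13451/396⌉ − ⌈13092/396⌉ = 34 − 34 = 0
n=37: ⌈(38·359+168)/396⌉ − ⌈(37·359+168)/396⌉ = ⌈13810/396⌉ − ⌈13451/396⌉ = 35 − 34 = 1
n=38: ⌈(39·359+168)/396⌉ − ⌈(38·359+168)/396⌉ = ⌈14169/396⌉ − ⌈13810/396⌉ = 36 − 35 = 1
n=39: ⌈(40·359+168)/396⌉ − ⌈(39·359+168)/396⌉ = ⌈14528/396⌉ − ⌈14169/396⌉ = 37 − 36 = 1
n=40: ⌈(41·359+168)/396⌉ − ⌈(40·359+168)/396⌉ = ⌈14887/396⌉ − ⌈14528/396⌉ = 38 − 37 = 1
n=41: ⌈(42·359+168)/396⌉ − ⌈(41·359+168)/396⌉ = ⌈15246/396⌉ − ⌈14887/396⌉ = 39 − 38 = 1
n=42: ⌈(43·359+168)/396⌉ − ⌈(42·359+168)/396⌉ = ⌈15605/396⌉ − ⌈15246/396⌉ = 40 − 39 = 1
n=43: ⌈(44·359+168)/396⌉ − ⌈(43·359+168)/396⌉ = ⌈15964/396⌉ − ⌈15605/396⌉ = 41 − 40 = 1
n=44: ⌈(45·359+168)/396⌉ − ⌈(44·359+168)/396⌉ = ⌈16323/396⌉ − ⌈15964/396⌉ = 42 − 41 = 1
n=45: ⌈(46·359+168)/396⌉ − ⌈(45·359+168)/396⌉ = ⌈16682/396⌉ − ⌈16323/396⌉ = 43 − 42 = 1
n=46: ⌈(47·359+168)/396⌉ − ⌈(46·359+168)/396⌉ = ⌈17041/396⌉ − ⌈16682/396⌉ = 44 − 43 = 1

11110111111111101111111110111111111101111111111


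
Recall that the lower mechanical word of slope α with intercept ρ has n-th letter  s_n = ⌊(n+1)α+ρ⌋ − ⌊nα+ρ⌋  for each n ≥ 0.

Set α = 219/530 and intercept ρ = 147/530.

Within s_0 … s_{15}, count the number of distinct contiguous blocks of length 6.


t_n = ⌊(n·219+147)/530⌋ for n = 0 … 16:
  n=0…9: ⌊147/530⌋=0 ⌊366/530⌋=0 ⌊585/530⌋=1 ⌊804/530⌋=1 ⌊1023/530⌋=1 ⌊1242/530⌋=2 ⌊1461/530⌋=2 ⌊1680/530⌋=3 ⌊1899/530⌋=3 ⌊2118/530⌋=3
  n=10…16: ⌊2337/530⌋=4 ⌊2556/530⌋=4 ⌊2775/530⌋=5 ⌊2994/530⌋=5 ⌊3213/530⌋=6 ⌊3432/530⌋=6 ⌊3651/530⌋=6
s_n = t_(n+1) − t_n for n = 0 … 15 gives
prefix = 0100101001010100
slide a length-6 window over [0..5] … [10..15] (11 windows); first occurrence of each distinct factor:
  [  0..  5] 010010
  [  1..  6] 100101
  [  2..  7] 001010
  [  3..  8] 010100
  [  4..  9] 101001
  [  8.. 13] 010101
  [  9.. 14] 101010
  (the other 4 windows repeat one of these)
distinct factors: {001010, 010010, 010100, 010101, 100101, 101001, 101010}
count = 7  (Sturmian bound for length 6 is 7)

7


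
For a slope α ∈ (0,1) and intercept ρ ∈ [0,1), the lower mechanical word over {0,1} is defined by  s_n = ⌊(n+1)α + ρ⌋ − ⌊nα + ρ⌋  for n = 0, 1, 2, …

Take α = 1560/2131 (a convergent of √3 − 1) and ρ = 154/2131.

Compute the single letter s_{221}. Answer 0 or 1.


1

(n+1)α + ρ = (222·1560 + 154) / 2131 = 346474/2131
nα + ρ     = (221·1560 + 154) / 2131 = 344914/2131
⌊346474/2131⌋ = 162,  ⌊344914/2131⌋ = 161
s_{221} = 162 − 161 = 1


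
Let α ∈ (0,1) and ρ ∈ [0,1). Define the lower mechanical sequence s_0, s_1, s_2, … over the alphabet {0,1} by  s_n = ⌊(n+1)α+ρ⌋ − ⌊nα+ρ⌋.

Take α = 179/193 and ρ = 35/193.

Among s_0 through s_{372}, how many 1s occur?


#1s = Σ_{n=0}^{372} s_n = Σ_{n=0}^{372} (⌊(n+1)α+ρ⌋ − ⌊nα+ρ⌋)
the sum telescopes: every ⌊nα+ρ⌋ with 0 < n < 373 appears once with + and once with −, leaving ⌊373α+ρ⌋ − ⌊0·α+ρ⌋
373α + ρ = (373·179 + 35) / 193 = 66802/193
ρ = 35/193
⌊66802/193⌋ = 346,  ⌊35/193⌋ = 0
#1s = 346 − 0 = 346

346


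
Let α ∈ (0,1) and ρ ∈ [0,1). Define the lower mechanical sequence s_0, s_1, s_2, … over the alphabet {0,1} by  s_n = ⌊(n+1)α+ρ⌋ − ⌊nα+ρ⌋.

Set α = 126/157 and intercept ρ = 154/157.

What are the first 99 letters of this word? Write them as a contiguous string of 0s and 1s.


n=0: ⌊(1·126+154)/157⌋ − ⌊(0·126+154)/157⌋ = ⌊280/157⌋ − ⌊154/157⌋ = 1 − 0 = 1
n=1: ⌊(2·126+154)/157⌋ − ⌊(1·126+154)/157⌋ = ⌊406/157⌋ − ⌊280/157⌋ = 2 − 1 = 1
n=2: ⌊(3·126+154)/157⌋ − ⌊(2·126+154)/157⌋ = ⌊532/157⌋ − ⌊406/157⌋ = 3 − 2 = 1
n=3: ⌊(4·126+154)/157⌋ − ⌊(3·126+154)/157⌋ = ⌊658/157⌋ − ⌊532/157⌋ = 4 − 3 = 1
n=4: ⌊(5·126+154)/157⌋ − ⌊(4·126+154)/157⌋ = ⌊784/157⌋ − ⌊658/157⌋ = 4 − 4 = 0
n=5: ⌊(6·126+154)/157⌋ − ⌊(5·126+154)/157⌋ = ⌊910/157⌋ − ⌊784/157⌋ = 5 − 4 = 1
n=6: ⌊(7·126+154)/157⌋ − ⌊(6·126+154)/157⌋ = ⌊1036/157⌋ − ⌊910/157⌋ = 6 − 5 = 1
n=7: ⌊(8·126+154)/157⌋ − ⌊(7·126+154)/157⌋ = ⌊1162/157⌋ − ⌊1036/157⌋ = 7 − 6 = 1
n=8: ⌊(9·126+154)/157⌋ − ⌊(8·126+154)/157⌋ = ⌊1288/157⌋ − ⌊1162/157⌋ = 8 − 7 = 1
n=9: ⌊(10·126+154)/157⌋ − ⌊(9·126+154)/157⌋ = ⌊1414/157⌋ − ⌊1288/157⌋ = 9 − 8 = 1
n=10: ⌊(11·126+154)/157⌋ − ⌊(10·126+154)/157⌋ = ⌊1540/157⌋ − ⌊1414/157⌋ = 9 − 9 = 0
n=11: ⌊(12·126+154)/157⌋ − ⌊(11·126+154)/157⌋ = ⌊1666/157⌋ − ⌊1540/157⌋ = 10 − 9 = 1
n=12: ⌊(13·126+154)/157⌋ − ⌊(12·126+154)/157⌋ = ⌊1792/157⌋ − ⌊1666/157⌋ = 11 − 10 = 1
n=13: ⌊(14·126+154)/157⌋ − ⌊(13·126+154)/157⌋ = ⌊1918/157⌋ − ⌊1792/157⌋ = 12 − 11 = 1
n=14: ⌊(15·126+154)/157⌋ − ⌊(14·126+154)/157⌋ = ⌊2044/157⌋ − ⌊1918/157⌋ = 13 − 12 = 1
n=15: ⌊(16·126+154)/157⌋ − ⌊(15·126+154)/157⌋ = ⌊2170/157⌋ − ⌊2044/157⌋ = 13 − 13 = 0
n=16: ⌊(17·126+154)/157⌋ − ⌊(16·126+154)/157⌋ = ⌊2296/157⌋ − ⌊2170/157⌋ = 14 − 13 = 1
n=17: ⌊(18·126+154)/157⌋ − ⌊(17·126+154)/157⌋ = ⌊2422/157⌋ − ⌊2296/157⌋ = 15 − 14 = 1
n=18: ⌊(19·126+154)/157⌋ − ⌊(18·126+154)/157⌋ = ⌊2548/157⌋ − ⌊2422/157⌋ = 16 − 15 = 1
n=19: ⌊(20·126+154)/157⌋ − ⌊(19·126+154)/157⌋ = ⌊2674/157⌋ − ⌊2548/157⌋ = 17 − 16 = 1
n=20: ⌊(21·126+154)/157⌋ − ⌊(20·126+154)/157⌋ = ⌊2800/157⌋ − ⌊2674/157⌋ = 17 − 17 = 0
n=21: ⌊(22·126+154)/157⌋ − ⌊(21·126+154)/157⌋ = ⌊2926/157⌋ − ⌊2800/157⌋ = 18 − 17 = 1
n=22: ⌊(23·126+154)/157⌋ − ⌊(22·126+154)/157⌋ = ⌊3052/157⌋ − ⌊2926/157⌋ = 19 − 18 = 1
n=23: ⌊(24·126+154)/157⌋ − ⌊(23·126+154)/157⌋ = ⌊3178/157⌋ − ⌊3052/157⌋ = 20 − 19 = 1
n=24: ⌊(25·126+154)/157⌋ − ⌊(24·126+154)/157⌋ = ⌊3304/157⌋ − ⌊3178/157⌋ = 21 − 20 = 1
n=25: ⌊(26·126+154)/157⌋ − ⌊(25·126+154)/157⌋ = ⌊3430/157⌋ − ⌊3304/157⌋ = 21 − 21 = 0
n=26: ⌊(27·126+154)/157⌋ − ⌊(26·126+154)/157⌋ = ⌊3556/157⌋ − ⌊3430/157⌋ = 22 − 21 = 1
n=27: ⌊(28·126+154)/157⌋ − ⌊(27·126+154)/157⌋ = ⌊3682/157⌋ − ⌊3556/157⌋ = 23 − 22 = 1
n=28: ⌊(29·126+154)/157⌋ − ⌊(28·126+154)/157⌋ = ⌊3808/157⌋ − ⌊3682/157⌋ = 24 − 23 = 1
n=29: ⌊(30·126+154)/157⌋ − ⌊(29·126+154)/157⌋ = ⌊3934/157⌋ − ⌊3808/157⌋ = 25 − 24 = 1
n=30: ⌊(31·126+154)/157⌋ − ⌊(30·126+154)/157⌋ = ⌊4060/157⌋ − ⌊3934/157⌋ = 25 − 25 = 0
n=31: ⌊(32·126+154)/157⌋ − ⌊(31·126+154)/157⌋ = ⌊4186/157⌋ − ⌊4060/157⌋ = 26 − 25 = 1
n=32: ⌊(33·126+154)/157⌋ − ⌊(32·126+154)/157⌋ = ⌊4312/157⌋ − ⌊4186/157⌋ = 27 − 26 = 1
n=33: ⌊(34·126+154)/157⌋ − ⌊(33·126+154)/157⌋ = ⌊4438/157⌋ − ⌊4312/157⌋ = 28 − 27 = 1
n=34: ⌊(35·126+154)/157⌋ − ⌊(34·126+154)/157⌋ = ⌊4564/157⌋ − ⌊4438/157⌋ = 29 − 28 = 1
n=35: ⌊(36·126+154)/157⌋ − ⌊(35·126+154)/157⌋ = ⌊4690/157⌋ − ⌊4564/157⌋ = 29 − 29 = 0
n=36: ⌊(37·126+154)/157⌋ − ⌊(36·126+154)/157⌋ = ⌊4816/157⌋ − ⌊4690/157⌋ = 30 − 29 = 1
n=37: ⌊(38·126+154)/157⌋ − ⌊(37·126+154)/157⌋ = ⌊4942/157⌋ − ⌊4816/157⌋ = 31 − 30 = 1
n=38: ⌊(39·126+154)/157⌋ − ⌊(38·126+154)/157⌋ = ⌊5068/157⌋ − ⌊4942/157⌋ = 32 − 31 = 1
n=39: ⌊(40·126+154)/157⌋ − ⌊(39·126+154)/157⌋ = ⌊5194/157⌋ − ⌊5068/157⌋ = 33 − 32 = 1
n=40: ⌊(41·126+154)/157⌋ − ⌊(40·126+154)/157⌋ = ⌊5320/157⌋ − ⌊5194/157⌋ = 33 − 33 = 0
n=41: ⌊(42·126+154)/157⌋ − ⌊(41·126+154)/157⌋ = ⌊5446/157⌋ − ⌊5320/157⌋ = 34 − 33 = 1
n=42: ⌊(43·126+154)/157⌋ − ⌊(42·126+154)/157⌋ = ⌊5572/157⌋ − ⌊5446/157⌋ = 35 − 34 = 1
n=43: ⌊(44·126+154)/157⌋ − ⌊(43·126+154)/157⌋ = ⌊5698/157⌋ − ⌊5572/157⌋ = 36 − 35 = 1
n=44: ⌊(45·126+154)/157⌋ − ⌊(44·126+154)/157⌋ = ⌊5824/157⌋ − ⌊5698/157⌋ = 37 − 36 = 1
n=45: ⌊(46·126+154)/157⌋ − ⌊(45·126+154)/157⌋ = ⌊5950/157⌋ − ⌊5824/157⌋ = 37 − 37 = 0
n=46: ⌊(47·126+154)/157⌋ − ⌊(46·126+154)/157⌋ = ⌊6076/157⌋ − ⌊5950/157⌋ = 38 − 37 = 1
n=47: ⌊(48·126+154)/157⌋ − ⌊(47·126+154)/157⌋ = ⌊6202/157⌋ − ⌊6076/157⌋ = 39 − 38 = 1
n=48: ⌊(49·126+154)/157⌋ − ⌊(48·126+154)/157⌋ = ⌊6328/157⌋ − ⌊6202/157⌋ = 40 − 39 = 1
n=49: ⌊(50·126+154)/157⌋ − ⌊(49·126+154)/157⌋ = ⌊6454/157⌋ − ⌊6328/157⌋ = 41 − 40 = 1
n=50: ⌊(51·126+154)/157⌋ − ⌊(50·126+154)/157⌋ = ⌊6580/157⌋ − ⌊6454/157⌋ = 41 − 41 = 0
n=51: ⌊(52·126+154)/157⌋ − ⌊(51·126+154)/157⌋ = ⌊6706/157⌋ − ⌊6580/157⌋ = 42 − 41 = 1
n=52: ⌊(53·126+154)/157⌋ − ⌊(52·126+154)/157⌋ = ⌊6832/157⌋ − ⌊6706/157⌋ = 43 − 42 = 1
n=53: ⌊(54·126+154)/157⌋ − ⌊(53·126+154)/157⌋ = ⌊6958/157⌋ − ⌊6832/157⌋ = 44 − 43 = 1
n=54: ⌊(55·126+154)/157⌋ − ⌊(54·126+154)/157⌋ = ⌊7084/157⌋ − ⌊6958/157⌋ = 45 − 44 = 1
n=55: ⌊(56·126+154)/157⌋ − ⌊(55·126+154)/157⌋ = ⌊7210/157⌋ − ⌊7084/157⌋ = 45 − 45 = 0
n=56: ⌊(57·126+154)/157⌋ − ⌊(56·126+154)/157⌋ = ⌊7336/157⌋ − ⌊7210/157⌋ = 46 − 45 = 1
n=57: ⌊(58·126+154)/157⌋ − ⌊(57·126+154)/157⌋ = ⌊7462/157⌋ − ⌊7336/157⌋ = 47 − 46 = 1
n=58: ⌊(59·126+154)/157⌋ − ⌊(58·126+154)/157⌋ = ⌊7588/157⌋ − ⌊7462/157⌋ = 48 − 47 = 1
n=59: ⌊(60·126+154)/157⌋ − ⌊(59·126+154)/157⌋ = ⌊7714/157⌋ − ⌊7588/157⌋ = 49 − 48 = 1
n=60: ⌊(61·126+154)/157⌋ − ⌊(60·126+154)/157⌋ = ⌊7840/157⌋ − ⌊7714/157⌋ = 49 − 49 = 0
n=61: ⌊(62·126+154)/157⌋ − ⌊(61·126+154)/157⌋ = ⌊7966/157⌋ − ⌊7840/157⌋ = 50 − 49 = 1
n=62: ⌊(63·126+154)/157⌋ − ⌊(62·126+154)/157⌋ = ⌊8092/157⌋ − ⌊7966/157⌋ = 51 − 50 = 1
n=63: ⌊(64·126+154)/157⌋ − ⌊(63·126+154)/157⌋ = ⌊8218/157⌋ − ⌊8092/157⌋ = 52 − 51 = 1
n=64: ⌊(65·126+154)/157⌋ − ⌊(64·126+154)/157⌋ = ⌊8344/157⌋ − ⌊8218/157⌋ = 53 − 52 = 1
n=65: ⌊(66·126+154)/157⌋ − ⌊(65·126+154)/157⌋ = ⌊8470/157⌋ − ⌊8344/157⌋ = 53 − 53 = 0
n=66: ⌊(67·126+154)/157⌋ − ⌊(66·126+154)/157⌋ = ⌊8596/157⌋ − ⌊8470/157⌋ = 54 − 53 = 1
n=67: ⌊(68·126+154)/157⌋ − ⌊(67·126+154)/157⌋ = ⌊8722/157⌋ − ⌊8596/157⌋ = 55 − 54 = 1
n=68: ⌊(69·126+154)/157⌋ − ⌊(68·126+154)/157⌋ = ⌊8848/157⌋ − ⌊8722/157⌋ = 56 − 55 = 1
n=69: ⌊(70·126+154)/157⌋ − ⌊(69·126+154)/157⌋ = ⌊8974/157⌋ − ⌊8848/157⌋ = 57 − 56 = 1
n=70: ⌊(71·126+154)/157⌋ − ⌊(70·126+154)/157⌋ = ⌊9100/157⌋ − ⌊8974/157⌋ = 57 − 57 = 0
n=71: ⌊(72·126+154)/157⌋ − ⌊(71·126+154)/157⌋ = ⌊9226/157⌋ − ⌊9100/157⌋ = 58 − 57 = 1
n=72: ⌊(73·126+154)/157⌋ − ⌊(72·126+154)/157⌋ = ⌊9352/157⌋ − ⌊9226/157⌋ = 59 − 58 = 1
n=73: ⌊(74·126+154)/157⌋ − ⌊(73·126+154)/157⌋ = ⌊9478/157⌋ − ⌊9352/157⌋ = 60 − 59 = 1
n=74: ⌊(75·126+154)/157⌋ − ⌊(74·126+154)/157⌋ = ⌊9604/157⌋ − ⌊9478/157⌋ = 61 − 60 = 1
n=75: ⌊(76·126+154)/157⌋ − ⌊(75·126+154)/157⌋ = ⌊9730/157⌋ − ⌊9604/157⌋ = 61 − 61 = 0
n=76: ⌊(77·126+154)/157⌋ − ⌊(76·126+154)/157⌋ = ⌊9856/157⌋ − ⌊9730/157⌋ = 62 − 61 = 1
n=77: ⌊(78·126+154)/157⌋ − ⌊(77·126+154)/157⌋ = ⌊9982/157⌋ − ⌊9856/157⌋ = 63 − 62 = 1
n=78: ⌊(79·126+154)/157⌋ − ⌊(78·126+154)/157⌋ = ⌊10108/157⌋ − ⌊9982/157⌋ = 64 − 63 = 1
n=79: ⌊(80·126+154)/157⌋ − ⌊(79·126+154)/157⌋ = ⌊10234/157⌋ − ⌊10108/157⌋ = 65 − 64 = 1
n=80: ⌊(81·126+154)/157⌋ − ⌊(80·126+154)/157⌋ = ⌊10360/157⌋ − ⌊10234/157⌋ = 65 − 65 = 0
n=81: ⌊(82·126+154)/157⌋ − ⌊(81·126+154)/157⌋ = ⌊10486/157⌋ − ⌊10360/157⌋ = 66 − 65 = 1
n=82: ⌊(83·126+154)/157⌋ − ⌊(82·126+154)/157⌋ = ⌊10612/157⌋ − ⌊10486/157⌋ = 67 − 66 = 1
n=83: ⌊(84·126+154)/157⌋ − ⌊(83·126+154)/157⌋ = ⌊10738/157⌋ − ⌊10612/157⌋ = 68 − 67 = 1
n=84: ⌊(85·126+154)/157⌋ − ⌊(84·126+154)/157⌋ = ⌊10864/157⌋ − ⌊10738/157⌋ = 69 − 68 = 1
n=85: ⌊(86·126+154)/157⌋ − ⌊(85·126+154)/157⌋ = ⌊10990/157⌋ − ⌊10864/157⌋ = 70 − 69 = 1
n=86: ⌊(87·126+154)/157⌋ − ⌊(86·126+154)/157⌋ = ⌊11116/157⌋ − ⌊10990/157⌋ = 70 − 70 = 0
n=87: ⌊(88·126+154)/157⌋ − ⌊(87·126+154)/157⌋ = ⌊11242/157⌋ − ⌊11116/157⌋ = 71 − 70 = 1
n=88: ⌊(89·126+154)/157⌋ − ⌊(88·126+154)/157⌋ = ⌊11368/157⌋ − ⌊11242/157⌋ = 72 − 71 = 1
n=89: ⌊(90·126+154)/157⌋ − ⌊(89·126+154)/157⌋ = ⌊11494/157⌋ − ⌊11368/157⌋ = 73 − 72 = 1
n=90: ⌊(91·126+154)/157⌋ − ⌊(90·126+154)/157⌋ = ⌊11620/157⌋ − ⌊11494/157⌋ = 74 − 73 = 1
n=91: ⌊(92·126+154)/157⌋ − ⌊(91·126+154)/157⌋ = ⌊11746/157⌋ − ⌊11620/157⌋ = 74 − 74 = 0
n=92: ⌊(93·126+154)/157⌋ − ⌊(92·126+154)/157⌋ = ⌊11872/157⌋ − ⌊11746/157⌋ = 75 − 74 = 1
n=93: ⌊(94·126+154)/157⌋ − ⌊(93·126+154)/157⌋ = ⌊11998/157⌋ − ⌊11872/157⌋ = 76 − 75 = 1
n=94: ⌊(95·126+154)/157⌋ − ⌊(94·126+154)/157⌋ = ⌊12124/157⌋ − ⌊11998/157⌋ = 77 − 76 = 1
n=95: ⌊(96·126+154)/157⌋ − ⌊(95·126+154)/157⌋ = ⌊12250/157⌋ − ⌊12124/157⌋ = 78 − 77 = 1
n=96: ⌊(97·126+154)/157⌋ − ⌊(96·126+154)/157⌋ = ⌊12376/157⌋ − ⌊12250/157⌋ = 78 − 78 = 0
n=97: ⌊(98·126+154)/157⌋ − ⌊(97·126+154)/157⌋ = ⌊12502/157⌋ − ⌊12376/157⌋ = 79 − 78 = 1
n=98: ⌊(99·126+154)/157⌋ − ⌊(98·126+154)/157⌋ = ⌊12628/157⌋ − ⌊12502/157⌋ = 80 − 79 = 1

111101111101111011110111101111011110111101111011110111101111011110111101111011110111110111101111011


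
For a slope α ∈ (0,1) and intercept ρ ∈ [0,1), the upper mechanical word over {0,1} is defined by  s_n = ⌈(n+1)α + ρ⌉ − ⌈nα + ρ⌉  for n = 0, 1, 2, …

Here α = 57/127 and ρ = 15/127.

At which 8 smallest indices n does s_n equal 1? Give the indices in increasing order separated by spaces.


n=0: ⌈72/127⌉−⌈15/127⌉ = 1−1 = 0
n=1: ⌈129/127⌉−⌈72/127⌉ = 2−1 = 1  ← one
n=2: ⌈186/127⌉−⌈129/127⌉ = 2−2 = 0
n=3: ⌈243/127⌉−⌈186/127⌉ = 2−2 = 0
n=4: ⌈300/127⌉−⌈243/127⌉ = 3−2 = 1  ← one
n=5: ⌈357/127⌉−⌈300/127⌉ = 3−3 = 0
n=6: ⌈414/127⌉−⌈357/127⌉ = 4−3 = 1  ← one
n=7: ⌈471/127⌉−⌈414/127⌉ = 4−4 = 0
n=8: ⌈528/127⌉−⌈471/127⌉ = 5−4 = 1  ← one
n=9: ⌈585/127⌉−⌈528/127⌉ = 5−5 = 0
n=10: ⌈642/127⌉−⌈585/127⌉ = 6−5 = 1  ← one
n=11: ⌈699/127⌉−⌈642/127⌉ = 6−6 = 0
n=12: ⌈756/127⌉−⌈699/127⌉ = 6−6 = 0
n=13: ⌈813/127⌉−⌈756/127⌉ = 7−6 = 1  ← one
n=14: ⌈870/127⌉−⌈813/127⌉ = 7−7 = 0
n=15: ⌈927/127⌉−⌈870/127⌉ = 8−7 = 1  ← one
n=16: ⌈984/127⌉−⌈927/127⌉ = 8−8 = 0
n=17: ⌈1041/127⌉−⌈984/127⌉ = 9−8 = 1  ← one
positions of the first 8 ones: 1 4 6 8 10 13 15 17

1 4 6 8 10 13 15 17


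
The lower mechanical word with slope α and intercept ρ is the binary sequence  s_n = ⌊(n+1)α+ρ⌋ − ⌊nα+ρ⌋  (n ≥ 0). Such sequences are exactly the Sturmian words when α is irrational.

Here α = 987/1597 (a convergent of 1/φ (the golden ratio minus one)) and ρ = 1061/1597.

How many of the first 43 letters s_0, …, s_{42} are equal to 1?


#1s = Σ_{n=0}^{42} s_n = Σ_{n=0}^{42} (⌊(n+1)α+ρ⌋ − ⌊nα+ρ⌋)
the sum telescopes: every ⌊nα+ρ⌋ with 0 < n < 43 appears once with + and once with −, leaving ⌊43α+ρ⌋ − ⌊0·α+ρ⌋
43α + ρ = (43·987 + 1061) / 1597 = 43502/1597
ρ = 1061/1597
⌊43502/1597⌋ = 27,  ⌊1061/1597⌋ = 0
#1s = 27 − 0 = 27

27


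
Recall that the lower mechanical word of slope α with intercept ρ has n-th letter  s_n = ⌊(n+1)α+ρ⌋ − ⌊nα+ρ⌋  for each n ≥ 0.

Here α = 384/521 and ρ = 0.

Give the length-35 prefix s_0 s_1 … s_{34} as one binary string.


01101110111011101110110111011101110

n=0: ⌊(1·384)/521⌋ − ⌊(0·384)/521⌋ = ⌊384/521⌋ − ⌊0/521⌋ = 0 − 0 = 0
n=1: ⌊(2·384)/521⌋ − ⌊(1·384)/521⌋ = ⌊768/521⌋ − ⌊384/521⌋ = 1 − 0 = 1
n=2: ⌊(3·384)/521⌋ − ⌊(2·384)/521⌋ = ⌊1152/521⌋ − ⌊768/521⌋ = 2 − 1 = 1
n=3: ⌊(4·384)/521⌋ − ⌊(3·384)/521⌋ = ⌊1536/521⌋ − ⌊1152/521⌋ = 2 − 2 = 0
n=4: ⌊(5·384)/521⌋ − ⌊(4·384)/521⌋ = ⌊1920/521⌋ − ⌊1536/521⌋ = 3 − 2 = 1
n=5: ⌊(6·384)/521⌋ − ⌊(5·384)/521⌋ = ⌊2304/521⌋ − ⌊1920/521⌋ = 4 − 3 = 1
n=6: ⌊(7·384)/521⌋ − ⌊(6·384)/521⌋ = ⌊2688/521⌋ − ⌊2304/521⌋ = 5 − 4 = 1
n=7: ⌊(8·384)/521⌋ − ⌊(7·384)/521⌋ = ⌊3072/521⌋ − ⌊2688/521⌋ = 5 − 5 = 0
n=8: ⌊(9·384)/521⌋ − ⌊(8·384)/521⌋ = ⌊3456/521⌋ − ⌊3072/521⌋ = 6 − 5 = 1
n=9: ⌊(10·384)/521⌋ − ⌊(9·384)/521⌋ = ⌊3840/521⌋ − ⌊3456/521⌋ = 7 − 6 = 1
n=10: ⌊(11·384)/521⌋ − ⌊(10·384)/521⌋ = ⌊4224/521⌋ − ⌊3840/521⌋ = 8 − 7 = 1
n=11: ⌊(12·384)/521⌋ − ⌊(11·384)/521⌋ = ⌊4608/521⌋ − ⌊4224/521⌋ = 8 − 8 = 0
n=12: ⌊(13·384)/521⌋ − ⌊(12·384)/521⌋ = ⌊4992/521⌋ − ⌊4608/521⌋ = 9 − 8 = 1
n=13: ⌊(14·384)/521⌋ − ⌊(13·384)/521⌋ = ⌊5376/521⌋ − ⌊4992/521⌋ = 10 − 9 = 1
n=14: ⌊(15·384)/521⌋ − ⌊(14·384)/521⌋ = ⌊5760/521⌋ − ⌊5376/521⌋ = 11 − 10 = 1
n=15: ⌊(16·384)/521⌋ − ⌊(15·384)/521⌋ = ⌊6144/521⌋ − ⌊5760/521⌋ = 11 − 11 = 0
n=16: ⌊(17·384)/521⌋ − ⌊(16·384)/521⌋ = ⌊6528/521⌋ − ⌊6144/521⌋ = 12 − 11 = 1
n=17: ⌊(18·384)/521⌋ − ⌊(17·384)/521⌋ = ⌊6912/521⌋ − ⌊6528/521⌋ = 13 − 12 = 1
n=18: ⌊(19·384)/521⌋ − ⌊(18·384)/521⌋ = ⌊7296/521⌋ − ⌊6912/521⌋ = 14 − 13 = 1
n=19: ⌊(20·384)/521⌋ − ⌊(19·384)/521⌋ = ⌊7680/521⌋ − ⌊7296/521⌋ = 14 − 14 = 0
n=20: ⌊(21·384)/521⌋ − ⌊(20·384)/521⌋ = ⌊8064/521⌋ − ⌊7680/521⌋ = 15 − 14 = 1
n=21: ⌊(22·384)/521⌋ − ⌊(21·384)/521⌋ = ⌊8448/521⌋ − ⌊8064/521⌋ = 16 − 15 = 1
n=22: ⌊(23·384)/521⌋ − ⌊(22·384)/521⌋ = ⌊8832/521⌋ − ⌊8448/521⌋ = 16 − 16 = 0
n=23: ⌊(24·384)/521⌋ − ⌊(23·384)/521⌋ = ⌊9216/521⌋ − ⌊8832/521⌋ = 17 − 16 = 1
n=24: ⌊(25·384)/521⌋ − ⌊(24·384)/521⌋ = ⌊9600/521⌋ − ⌊9216/521⌋ = 18 − 17 = 1
n=25: ⌊(26·384)/521⌋ − ⌊(25·384)/521⌋ = ⌊9984/521⌋ − ⌊9600/521⌋ = 19 − 18 = 1
n=26: ⌊(27·384)/521⌋ − ⌊(26·384)/521⌋ = ⌊10368/521⌋ − ⌊9984/521⌋ = 19 − 19 = 0
n=27: ⌊(28·384)/521⌋ − ⌊(27·384)/521⌋ = ⌊10752/521⌋ − ⌊10368/521⌋ = 20 − 19 = 1
n=28: ⌊(29·384)/521⌋ − ⌊(28·384)/521⌋ = ⌊11136/521⌋ − ⌊10752/521⌋ = 21 − 20 = 1
n=29: ⌊(30·384)/521⌋ − ⌊(29·384)/521⌋ = ⌊11520/521⌋ − ⌊11136/521⌋ = 22 − 21 = 1
n=30: ⌊(31·384)/521⌋ − ⌊(30·384)/521⌋ = ⌊11904/521⌋ − ⌊11520/521⌋ = 22 − 22 = 0
n=31: ⌊(32·384)/521⌋ − ⌊(31·384)/521⌋ = ⌊12288/521⌋ − ⌊11904/521⌋ = 23 − 22 = 1
n=32: ⌊(33·384)/521⌋ − ⌊(32·384)/521⌋ = ⌊12672/521⌋ − ⌊12288/521⌋ = 24 − 23 = 1
n=33: ⌊(34·384)/521⌋ − ⌊(33·384)/521⌋ = ⌊13056/521⌋ − ⌊12672/521⌋ = 25 − 24 = 1
n=34: ⌊(35·384)/521⌋ − ⌊(34·384)/521⌋ = ⌊13440/521⌋ − ⌊13056/521⌋ = 25 − 25 = 0


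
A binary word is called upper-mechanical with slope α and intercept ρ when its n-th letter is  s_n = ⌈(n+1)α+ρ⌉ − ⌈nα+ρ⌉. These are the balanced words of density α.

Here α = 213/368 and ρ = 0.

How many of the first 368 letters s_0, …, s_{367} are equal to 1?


#1s = Σ_{n=0}^{367} s_n = Σ_{n=0}^{367} (⌈(n+1)α+ρ⌉ − ⌈nα+ρ⌉)
the sum telescopes: every ⌈nα+ρ⌉ with 0 < n < 368 appears once with + and once with −, leaving ⌈368α+ρ⌉ − ⌈0·α+ρ⌉
368α + ρ = (368·213) / 368 = 78384/368
ρ = 0/368
⌈78384/368⌉ = 213,  ⌈0/368⌉ = 0
#1s = 213 − 0 = 213

213


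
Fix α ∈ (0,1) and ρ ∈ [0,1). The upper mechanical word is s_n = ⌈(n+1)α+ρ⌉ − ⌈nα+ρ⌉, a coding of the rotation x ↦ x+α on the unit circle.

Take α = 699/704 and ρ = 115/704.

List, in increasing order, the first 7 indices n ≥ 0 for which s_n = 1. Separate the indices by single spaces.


n=0: ⌈814/704⌉−⌈115/704⌉ = 2−1 = 1  ← one
n=1: ⌈1513/704⌉−⌈814/704⌉ = 3−2 = 1  ← one
n=2: ⌈2212/704⌉−⌈1513/704⌉ = 4−3 = 1  ← one
n=3: ⌈2911/704⌉−⌈2212/704⌉ = 5−4 = 1  ← one
n=4: ⌈3610/704⌉−⌈2911/704⌉ = 6−5 = 1  ← one
n=5: ⌈4309/704⌉−⌈3610/704⌉ = 7−6 = 1  ← one
n=6: ⌈5008/704⌉−⌈4309/704⌉ = 8−7 = 1  ← one
positions of the first 7 ones: 0 1 2 3 4 5 6

0 1 2 3 4 5 6


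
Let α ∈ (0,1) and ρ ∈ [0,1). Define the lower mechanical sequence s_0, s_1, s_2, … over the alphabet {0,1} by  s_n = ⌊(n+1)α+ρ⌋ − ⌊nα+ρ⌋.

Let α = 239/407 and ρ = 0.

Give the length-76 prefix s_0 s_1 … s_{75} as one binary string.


0101011010110101011010110101101010110101101011010101101011010101101011010110

n=0: ⌊(1·239)/407⌋ − ⌊(0·239)/407⌋ = ⌊239/407⌋ − ⌊0/407⌋ = 0 − 0 = 0
n=1: ⌊(2·239)/407⌋ − ⌊(1·239)/407⌋ = ⌊478/407⌋ − ⌊239/407⌋ = 1 − 0 = 1
n=2: ⌊(3·239)/407⌋ − ⌊(2·239)/407⌋ = ⌊717/407⌋ − ⌊478/407⌋ = 1 − 1 = 0
n=3: ⌊(4·239)/407⌋ − ⌊(3·239)/407⌋ = ⌊956/407⌋ − ⌊717/407⌋ = 2 − 1 = 1
n=4: ⌊(5·239)/407⌋ − ⌊(4·239)/407⌋ = ⌊1195/407⌋ − ⌊956/407⌋ = 2 − 2 = 0
n=5: ⌊(6·239)/407⌋ − ⌊(5·239)/407⌋ = ⌊1434/407⌋ − ⌊1195/407⌋ = 3 − 2 = 1
n=6: ⌊(7·239)/407⌋ − ⌊(6·239)/407⌋ = ⌊1673/407⌋ − ⌊1434/407⌋ = 4 − 3 = 1
n=7: ⌊(8·239)/407⌋ − ⌊(7·239)/407⌋ = ⌊1912/407⌋ − ⌊1673/407⌋ = 4 − 4 = 0
n=8: ⌊(9·239)/407⌋ − ⌊(8·239)/407⌋ = ⌊2151/407⌋ − ⌊1912/407⌋ = 5 − 4 = 1
n=9: ⌊(10·239)/407⌋ − ⌊(9·239)/407⌋ = ⌊2390/407⌋ − ⌊2151/407⌋ = 5 − 5 = 0
n=10: ⌊(11·239)/407⌋ − ⌊(10·239)/407⌋ = ⌊2629/407⌋ − ⌊2390/407⌋ = 6 − 5 = 1
n=11: ⌊(12·239)/407⌋ − ⌊(11·239)/407⌋ = ⌊2868/407⌋ − ⌊2629/407⌋ = 7 − 6 = 1
n=12: ⌊(13·239)/407⌋ − ⌊(12·239)/407⌋ = ⌊3107/407⌋ − ⌊2868/407⌋ = 7 − 7 = 0
n=13: ⌊(14·239)/407⌋ − ⌊(13·239)/407⌋ = ⌊3346/407⌋ − ⌊3107/407⌋ = 8 − 7 = 1
n=14: ⌊(15·239)/407⌋ − ⌊(14·239)/407⌋ = ⌊3585/407⌋ − ⌊3346/407⌋ = 8 − 8 = 0
n=15: ⌊(16·239)/407⌋ − ⌊(15·239)/407⌋ = ⌊3824/407⌋ − ⌊3585/407⌋ = 9 − 8 = 1
n=16: ⌊(17·239)/407⌋ − ⌊(16·239)/407⌋ = ⌊4063/407⌋ − ⌊3824/407⌋ = 9 − 9 = 0
n=17: ⌊(18·239)/407⌋ − ⌊(17·239)/407⌋ = ⌊4302/407⌋ − ⌊4063/407⌋ = 10 − 9 = 1
n=18: ⌊(19·239)/407⌋ − ⌊(18·239)/407⌋ = ⌊4541/407⌋ − ⌊4302/407⌋ = 11 − 10 = 1
n=19: ⌊(20·239)/407⌋ − ⌊(19·239)/407⌋ = ⌊4780/407⌋ − ⌊4541/407⌋ = 11 − 11 = 0
n=20: ⌊(21·239)/407⌋ − ⌊(20·239)/407⌋ = ⌊5019/407⌋ − ⌊4780/407⌋ = 12 − 11 = 1
n=21: ⌊(22·239)/407⌋ − ⌊(21·239)/407⌋ = ⌊5258/407⌋ − ⌊5019/407⌋ = 12 − 12 = 0
n=22: ⌊(23·239)/407⌋ − ⌊(22·239)/407⌋ = ⌊5497/407⌋ − ⌊5258/407⌋ = 13 − 12 = 1
n=23: ⌊(24·239)/407⌋ − ⌊(23·239)/407⌋ = ⌊5736/407⌋ − ⌊5497/407⌋ = 14 − 13 = 1
n=24: ⌊(25·239)/407⌋ − ⌊(24·239)/407⌋ = ⌊5975/407⌋ − ⌊5736/407⌋ = 14 − 14 = 0
n=25: ⌊(26·239)/407⌋ − ⌊(25·239)/407⌋ = ⌊6214/407⌋ − ⌊5975/407⌋ = 15 − 14 = 1
n=26: ⌊(27·239)/407⌋ − ⌊(26·239)/407⌋ = ⌊6453/407⌋ − ⌊6214/407⌋ = 15 − 15 = 0
n=27: ⌊(28·239)/407⌋ − ⌊(27·239)/407⌋ = ⌊6692/407⌋ − ⌊6453/407⌋ = 16 − 15 = 1
n=28: ⌊(29·239)/407⌋ − ⌊(28·239)/407⌋ = ⌊6931/407⌋ − ⌊6692/407⌋ = 17 − 16 = 1
n=29: ⌊(30·239)/407⌋ − ⌊(29·239)/407⌋ = ⌊7170/407⌋ − ⌊6931/407⌋ = 17 − 17 = 0
n=30: ⌊(31·239)/407⌋ − ⌊(30·239)/407⌋ = ⌊7409/407⌋ − ⌊7170/407⌋ = 18 − 17 = 1
n=31: ⌊(32·239)/407⌋ − ⌊(31·239)/407⌋ = ⌊7648/407⌋ − ⌊7409/407⌋ = 18 − 18 = 0
n=32: ⌊(33·239)/407⌋ − ⌊(32·239)/407⌋ = ⌊7887/407⌋ − ⌊7648/407⌋ = 19 − 18 = 1
n=33: ⌊(34·239)/407⌋ − ⌊(33·239)/407⌋ = ⌊8126/407⌋ − ⌊7887/407⌋ = 19 − 19 = 0
n=34: ⌊(35·239)/407⌋ − ⌊(34·239)/407⌋ = ⌊8365/407⌋ − ⌊8126/407⌋ = 20 − 19 = 1
n=35: ⌊(36·239)/407⌋ − ⌊(35·239)/407⌋ = ⌊8604/407⌋ − ⌊8365/407⌋ = 21 − 20 = 1
n=36: ⌊(37·239)/407⌋ − ⌊(36·239)/407⌋ = ⌊8843/407⌋ − ⌊8604/407⌋ = 21 − 21 = 0
n=37: ⌊(38·239)/407⌋ − ⌊(37·239)/407⌋ = ⌊9082/407⌋ − ⌊8843/407⌋ = 22 − 21 = 1
n=38: ⌊(39·239)/407⌋ − ⌊(38·239)/407⌋ = ⌊9321/407⌋ − ⌊9082/407⌋ = 22 − 22 = 0
n=39: ⌊(40·239)/407⌋ − ⌊(39·239)/407⌋ = ⌊9560/407⌋ − ⌊9321/407⌋ = 23 − 22 = 1
n=40: ⌊(41·239)/407⌋ − ⌊(40·239)/407⌋ = ⌊9799/407⌋ − ⌊9560/407⌋ = 24 − 23 = 1
n=41: ⌊(42·239)/407⌋ − ⌊(41·239)/407⌋ = ⌊10038/407⌋ − ⌊9799/407⌋ = 24 − 24 = 0
n=42: ⌊(43·239)/407⌋ − ⌊(42·239)/407⌋ = ⌊10277/407⌋ − ⌊10038/407⌋ = 25 − 24 = 1
n=43: ⌊(44·239)/407⌋ − ⌊(43·239)/407⌋ = ⌊10516/407⌋ − ⌊10277/407⌋ = 25 − 25 = 0
n=44: ⌊(45·239)/407⌋ − ⌊(44·239)/407⌋ = ⌊10755/407⌋ − ⌊10516/407⌋ = 26 − 25 = 1
n=45: ⌊(46·239)/407⌋ − ⌊(45·239)/407⌋ = ⌊10994/407⌋ − ⌊10755/407⌋ = 27 − 26 = 1
n=46: ⌊(47·239)/407⌋ − ⌊(46·239)/407⌋ = ⌊11233/407⌋ − ⌊10994/407⌋ = 27 − 27 = 0
n=47: ⌊(48·239)/407⌋ − ⌊(47·239)/407⌋ = ⌊11472/407⌋ − ⌊11233/407⌋ = 28 − 27 = 1
n=48: ⌊(49·239)/407⌋ − ⌊(48·239)/407⌋ = ⌊11711/407⌋ − ⌊11472/407⌋ = 28 − 28 = 0
n=49: ⌊(50·239)/407⌋ − ⌊(49·239)/407⌋ = ⌊11950/407⌋ − ⌊11711/407⌋ = 29 − 28 = 1
n=50: ⌊(51·239)/407⌋ − ⌊(50·239)/407⌋ = ⌊12189/407⌋ − ⌊11950/407⌋ = 29 − 29 = 0
n=51: ⌊(52·239)/407⌋ − ⌊(51·239)/407⌋ = ⌊12428/407⌋ − ⌊12189/407⌋ = 30 − 29 = 1
n=52: ⌊(53·239)/407⌋ − ⌊(52·239)/407⌋ = ⌊12667/407⌋ − ⌊12428/407⌋ = 31 − 30 = 1
n=53: ⌊(54·239)/407⌋ − ⌊(53·239)/407⌋ = ⌊12906/407⌋ − ⌊12667/407⌋ = 31 − 31 = 0
n=54: ⌊(55·239)/407⌋ − ⌊(54·239)/407⌋ = ⌊13145/407⌋ − ⌊12906/407⌋ = 32 − 31 = 1
n=55: ⌊(56·239)/407⌋ − ⌊(55·239)/407⌋ = ⌊13384/407⌋ − ⌊13145/407⌋ = 32 − 32 = 0
n=56: ⌊(57·239)/407⌋ − ⌊(56·239)/407⌋ = ⌊13623/407⌋ − ⌊13384/407⌋ = 33 − 32 = 1
n=57: ⌊(58·239)/407⌋ − ⌊(57·239)/407⌋ = ⌊13862/407⌋ − ⌊13623/407⌋ = 34 − 33 = 1
n=58: ⌊(59·239)/407⌋ − ⌊(58·239)/407⌋ = ⌊14101/407⌋ − ⌊13862/407⌋ = 34 − 34 = 0
n=59: ⌊(60·239)/407⌋ − ⌊(59·239)/407⌋ = ⌊14340/407⌋ − ⌊14101/407⌋ = 35 − 34 = 1
n=60: ⌊(61·239)/407⌋ − ⌊(60·239)/407⌋ = ⌊14579/407⌋ − ⌊14340/407⌋ = 35 − 35 = 0
n=61: ⌊(62·239)/407⌋ − ⌊(61·239)/407⌋ = ⌊14818/407⌋ − ⌊14579/407⌋ = 36 − 35 = 1
n=62: ⌊(63·239)/407⌋ − ⌊(62·239)/407⌋ = ⌊15057/407⌋ − ⌊14818/407⌋ = 36 − 36 = 0
n=63: ⌊(64·239)/407⌋ − ⌊(63·239)/407⌋ = ⌊15296/407⌋ − ⌊15057/407⌋ = 37 − 36 = 1
n=64: ⌊(65·239)/407⌋ − ⌊(64·239)/407⌋ = ⌊15535/407⌋ − ⌊15296/407⌋ = 38 − 37 = 1
n=65: ⌊(66·239)/407⌋ − ⌊(65·239)/407⌋ = ⌊15774/407⌋ − ⌊15535/407⌋ = 38 − 38 = 0
n=66: ⌊(67·239)/407⌋ − ⌊(66·239)/407⌋ = ⌊16013/407⌋ − ⌊15774/407⌋ = 39 − 38 = 1
n=67: ⌊(68·239)/407⌋ − ⌊(67·239)/407⌋ = ⌊16252/407⌋ − ⌊16013/407⌋ = 39 − 39 = 0
n=68: ⌊(69·239)/407⌋ − ⌊(68·239)/407⌋ = ⌊16491/407⌋ − ⌊16252/407⌋ = 40 − 39 = 1
n=69: ⌊(70·239)/407⌋ − ⌊(69·239)/407⌋ = ⌊16730/407⌋ − ⌊16491/407⌋ = 41 − 40 = 1
n=70: ⌊(71·239)/407⌋ − ⌊(70·239)/407⌋ = ⌊16969/407⌋ − ⌊16730/407⌋ = 41 − 41 = 0
n=71: ⌊(72·239)/407⌋ − ⌊(71·239)/407⌋ = ⌊17208/407⌋ − ⌊16969/407⌋ = 42 − 41 = 1
n=72: ⌊(73·239)/407⌋ − ⌊(72·239)/407⌋ = ⌊17447/407⌋ − ⌊17208/407⌋ = 42 − 42 = 0
n=73: ⌊(74·239)/407⌋ − ⌊(73·239)/407⌋ = ⌊17686/407⌋ − ⌊17447/407⌋ = 43 − 42 = 1
n=74: ⌊(75·239)/407⌋ − ⌊(74·239)/407⌋ = ⌊17925/407⌋ − ⌊17686/407⌋ = 44 − 43 = 1
n=75: ⌊(76·239)/407⌋ − ⌊(75·239)/407⌋ = ⌊18164/407⌋ − ⌊17925/407⌋ = 44 − 44 = 0


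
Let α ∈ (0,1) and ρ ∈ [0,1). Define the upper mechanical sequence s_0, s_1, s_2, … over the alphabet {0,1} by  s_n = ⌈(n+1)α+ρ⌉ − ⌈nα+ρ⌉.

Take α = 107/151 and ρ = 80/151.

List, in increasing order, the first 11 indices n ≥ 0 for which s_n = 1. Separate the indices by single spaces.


0 2 3 4 6 7 9 10 11 13 14

n=0: ⌈187/151⌉−⌈80/151⌉ = 2−1 = 1  ← one
n=1: ⌈294/151⌉−⌈187/151⌉ = 2−2 = 0
n=2: ⌈401/151⌉−⌈294/151⌉ = 3−2 = 1  ← one
n=3: ⌈508/151⌉−⌈401/151⌉ = 4−3 = 1  ← one
n=4: ⌈615/151⌉−⌈508/151⌉ = 5−4 = 1  ← one
n=5: ⌈722/151⌉−⌈615/151⌉ = 5−5 = 0
n=6: ⌈829/151⌉−⌈722/151⌉ = 6−5 = 1  ← one
n=7: ⌈936/151⌉−⌈829/151⌉ = 7−6 = 1  ← one
n=8: ⌈1043/151⌉−⌈936/151⌉ = 7−7 = 0
n=9: ⌈1150/151⌉−⌈1043/151⌉ = 8−7 = 1  ← one
n=10: ⌈1257/151⌉−⌈1150/151⌉ = 9−8 = 1  ← one
n=11: ⌈1364/151⌉−⌈1257/151⌉ = 10−9 = 1  ← one
n=12: ⌈1471/151⌉−⌈1364/151⌉ = 10−10 = 0
n=13: ⌈1578/151⌉−⌈1471/151⌉ = 11−10 = 1  ← one
n=14: ⌈1685/151⌉−⌈1578/151⌉ = 12−11 = 1  ← one
positions of the first 11 ones: 0 2 3 4 6 7 9 10 11 13 14


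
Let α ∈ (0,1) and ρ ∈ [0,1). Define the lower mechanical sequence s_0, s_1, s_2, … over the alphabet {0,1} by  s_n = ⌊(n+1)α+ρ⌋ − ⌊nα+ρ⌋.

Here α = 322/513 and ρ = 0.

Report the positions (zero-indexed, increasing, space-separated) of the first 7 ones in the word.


n=0: ⌊322/513⌋−⌊0/513⌋ = 0−0 = 0
n=1: ⌊644/513⌋−⌊322/513⌋ = 1−0 = 1  ← one
n=2: ⌊966/513⌋−⌊644/513⌋ = 1−1 = 0
n=3: ⌊1288/513⌋−⌊966/513⌋ = 2−1 = 1  ← one
n=4: ⌊1610/513⌋−⌊1288/513⌋ = 3−2 = 1  ← one
n=5: ⌊1932/513⌋−⌊1610/513⌋ = 3−3 = 0
n=6: ⌊2254/513⌋−⌊1932/513⌋ = 4−3 = 1  ← one
n=7: ⌊2576/513⌋−⌊2254/513⌋ = 5−4 = 1  ← one
n=8: ⌊2898/513⌋−⌊2576/513⌋ = 5−5 = 0
n=9: ⌊3220/513⌋−⌊2898/513⌋ = 6−5 = 1  ← one
n=10: ⌊3542/513⌋−⌊3220/513⌋ = 6−6 = 0
n=11: ⌊3864/513⌋−⌊3542/513⌋ = 7−6 = 1  ← one
positions of the first 7 ones: 1 3 4 6 7 9 11

1 3 4 6 7 9 11


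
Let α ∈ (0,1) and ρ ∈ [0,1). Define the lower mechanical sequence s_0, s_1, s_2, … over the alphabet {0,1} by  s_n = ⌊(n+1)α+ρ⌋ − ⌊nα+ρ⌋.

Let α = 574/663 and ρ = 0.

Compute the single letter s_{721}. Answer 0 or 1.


(n+1)α + ρ = (722·574) / 663 = 414428/663
nα + ρ     = (721·574) / 663 = 413854/663
⌊414428/663⌋ = 625,  ⌊413854/663⌋ = 624
s_{721} = 625 − 624 = 1

1


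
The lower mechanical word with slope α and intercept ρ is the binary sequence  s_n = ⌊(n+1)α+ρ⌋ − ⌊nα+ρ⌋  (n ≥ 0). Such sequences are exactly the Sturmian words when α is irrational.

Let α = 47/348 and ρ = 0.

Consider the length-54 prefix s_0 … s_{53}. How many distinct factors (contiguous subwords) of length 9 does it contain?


t_n = ⌊(n·47)/348⌋ for n = 0 … 54:
  n=0…9: ⌊0/348⌋=0 ⌊47/348⌋=0 ⌊94/348⌋=0 ⌊141/348⌋=0 ⌊188/348⌋=0 ⌊235/348⌋=0 ⌊282/348⌋=0 ⌊329/348⌋=0 ⌊376/348⌋=1 ⌊423/348⌋=1
  n=10…19: ⌊470/348⌋=1 ⌊517/348⌋=1 ⌊564/348⌋=1 ⌊611/348⌋=1 ⌊658/348⌋=1 ⌊705/348⌋=2 ⌊752/348⌋=2 ⌊799/348⌋=2 ⌊846/348⌋=2 ⌊893/348⌋=2
  n=20…29: ⌊940/348⌋=2 ⌊987/348⌋=2 ⌊1034/348⌋=2 ⌊1081/348⌋=3 ⌊1128/348⌋=3 ⌊1175/348⌋=3 ⌊1222/348⌋=3 ⌊1269/348⌋=3 ⌊1316/348⌋=3 ⌊1363/348⌋=3
  n=30…39: ⌊1410/348⌋=4 ⌊1457/348⌋=4 ⌊1504/348⌋=4 ⌊1551/348⌋=4 ⌊1598/348⌋=4 ⌊1645/348⌋=4 ⌊1692/348⌋=4 ⌊1739/348⌋=4 ⌊1786/348⌋=5 ⌊1833/348⌋=5
  n=40…49: ⌊1880/348⌋=5 ⌊1927/348⌋=5 ⌊1974/348⌋=5 ⌊2021/348⌋=5 ⌊2068/348⌋=5 ⌊2115/348⌋=6 ⌊2162/348⌋=6 ⌊2209/348⌋=6 ⌊2256/348⌋=6 ⌊2303/348⌋=6
  n=50…54: ⌊2350/348⌋=6 ⌊2397/348⌋=6 ⌊2444/348⌋=7 ⌊2491/348⌋=7 ⌊2538/348⌋=7
s_n = t_(n+1) − t_n for n = 0 … 53 gives
prefix = 000000010000001000000010000001000000010000001000000100
slide a length-9 window over [0..8] … [45..53] (46 windows); first occurrence of each distinct factor:
  [  0..  8] 000000010
  [  1..  9] 000000100
  [  2.. 10] 000001000
  [  3.. 11] 000010000
  [  4.. 12] 000100000
  [  5.. 13] 001000000
  [  6.. 14] 010000001
  [  7.. 15] 100000010
  [ 13.. 21] 010000000
  [ 14.. 22] 100000001
  (the other 36 windows repeat one of these)
distinct factors: {000000010, 000000100, 000001000, 000010000, 000100000, 001000000, 010000000, 010000001, 100000001, 100000010}
count = 10  (Sturmian bound for length 9 is 10)

10


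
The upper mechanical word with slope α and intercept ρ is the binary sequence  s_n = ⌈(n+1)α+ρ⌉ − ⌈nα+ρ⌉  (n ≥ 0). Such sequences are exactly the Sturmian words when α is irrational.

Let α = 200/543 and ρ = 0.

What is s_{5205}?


(n+1)α + ρ = (5206·200) / 543 = 1041200/543
nα + ρ     = (5205·200) / 543 = 1041000/543
⌈1041200/543⌉ = 1918,  ⌈1041000/543⌉ = 1918
s_{5205} = 1918 − 1918 = 0

0


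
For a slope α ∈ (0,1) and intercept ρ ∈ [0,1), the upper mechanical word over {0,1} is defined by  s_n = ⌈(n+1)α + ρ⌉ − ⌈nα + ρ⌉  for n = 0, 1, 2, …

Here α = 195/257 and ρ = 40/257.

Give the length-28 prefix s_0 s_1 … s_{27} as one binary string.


n=0: ⌈(1·195+40)/257⌉ − ⌈(0·195+40)/257⌉ = ⌈235/257⌉ − ⌈40/257⌉ = 1 − 1 = 0
n=1: ⌈(2·195+40)/257⌉ − ⌈(1·195+40)/257⌉ = ⌈430/257⌉ − ⌈235/257⌉ = 2 − 1 = 1
n=2: ⌈(3·195+40)/257⌉ − ⌈(2·195+40)/257⌉ = ⌈625/257⌉ − ⌈430/257⌉ = 3 − 2 = 1
n=3: ⌈(4·195+40)/257⌉ − ⌈(3·195+40)/257⌉ = ⌈820/257⌉ − ⌈625/257⌉ = 4 − 3 = 1
n=4: ⌈(5·195+40)/257⌉ − ⌈(4·195+40)/257⌉ = ⌈1015/257⌉ − ⌈820/257⌉ = 4 − 4 = 0
n=5: ⌈(6·195+40)/257⌉ − ⌈(5·195+40)/257⌉ = ⌈1210/257⌉ − ⌈1015/257⌉ = 5 − 4 = 1
n=6: ⌈(7·195+40)/257⌉ − ⌈(6·195+40)/257⌉ = ⌈1405/257⌉ − ⌈1210/257⌉ = 6 − 5 = 1
n=7: ⌈(8·195+40)/257⌉ − ⌈(7·195+40)/257⌉ = ⌈1600/257⌉ − ⌈1405/257⌉ = 7 − 6 = 1
n=8: ⌈(9·195+40)/257⌉ − ⌈(8·195+40)/257⌉ = ⌈1795/257⌉ − ⌈1600/257⌉ = 7 − 7 = 0
n=9: ⌈(10·195+40)/257⌉ − ⌈(9·195+40)/257⌉ = ⌈1990/257⌉ − ⌈1795/257⌉ = 8 − 7 = 1
n=10: ⌈(11·195+40)/257⌉ − ⌈(10·195+40)/257⌉ = ⌈2185/257⌉ − ⌈1990/257⌉ = 9 − 8 = 1
n=11: ⌈(12·195+40)/257⌉ − ⌈(11·195+40)/257⌉ = ⌈2380/257⌉ − ⌈2185/257⌉ = 10 − 9 = 1
n=12: ⌈(13·195+40)/257⌉ − ⌈(12·195+40)/257⌉ = ⌈2575/257⌉ − ⌈2380/257⌉ = 11 − 10 = 1
n=13: ⌈(14·195+40)/257⌉ − ⌈(13·195+40)/257⌉ = ⌈2770/257⌉ − ⌈2575/257⌉ = 11 − 11 = 0
n=14: ⌈(15·195+40)/257⌉ − ⌈(14·195+40)/257⌉ = ⌈2965/257⌉ − ⌈2770/257⌉ = 12 − 11 = 1
n=15: ⌈(16·195+40)/257⌉ − ⌈(15·195+40)/257⌉ = ⌈3160/257⌉ − ⌈2965/257⌉ = 13 − 12 = 1
n=16: ⌈(17·195+40)/257⌉ − ⌈(16·195+40)/257⌉ = ⌈3355/257⌉ − ⌈3160/257⌉ = 14 − 13 = 1
n=17: ⌈(18·195+40)/257⌉ − ⌈(17·195+40)/257⌉ = ⌈3550/257⌉ − ⌈3355/257⌉ = 14 − 14 = 0
n=18: ⌈(19·195+40)/257⌉ − ⌈(18·195+40)/257⌉ = ⌈3745/257⌉ − ⌈3550/257⌉ = 15 − 14 = 1
n=19: ⌈(20·195+40)/257⌉ − ⌈(19·195+40)/257⌉ = ⌈3940/257⌉ − ⌈3745/257⌉ = 16 − 15 = 1
n=20: ⌈(21·195+40)/257⌉ − ⌈(20·195+40)/257⌉ = ⌈4135/257⌉ − ⌈3940/257⌉ = 17 − 16 = 1
n=21: ⌈(22·195+40)/257⌉ − ⌈(21·195+40)/257⌉ = ⌈4330/257⌉ − ⌈4135/257⌉ = 17 − 17 = 0
n=22: ⌈(23·195+40)/257⌉ − ⌈(22·195+40)/257⌉ = ⌈4525/257⌉ − ⌈4330/257⌉ = 18 − 17 = 1
n=23: ⌈(24·195+40)/257⌉ − ⌈(23·195+40)/257⌉ = ⌈4720/257⌉ − ⌈4525/257⌉ = 19 − 18 = 1
n=24: ⌈(25·195+40)/257⌉ − ⌈(24·195+40)/257⌉ = ⌈4915/257⌉ − ⌈4720/257⌉ = 20 − 19 = 1
n=25: ⌈(26·195+40)/257⌉ − ⌈(25·195+40)/257⌉ = ⌈5110/257⌉ − ⌈4915/257⌉ = 20 − 20 = 0
n=26: ⌈(27·195+40)/257⌉ − ⌈(26·195+40)/257⌉ = ⌈5305/257⌉ − ⌈5110/257⌉ = 21 − 20 = 1
n=27: ⌈(28·195+40)/257⌉ − ⌈(27·195+40)/257⌉ = ⌈5500/257⌉ − ⌈5305/257⌉ = 22 − 21 = 1

0111011101111011101110111011
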